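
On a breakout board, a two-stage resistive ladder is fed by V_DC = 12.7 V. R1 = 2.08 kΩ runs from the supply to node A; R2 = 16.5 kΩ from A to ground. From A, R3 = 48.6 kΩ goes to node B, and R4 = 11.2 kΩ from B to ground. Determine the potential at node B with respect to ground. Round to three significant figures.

V_B ≈ 2.05 V

Looking into the second stage from A: R3 + R4 = 59.80 kΩ appears in parallel with R2.
Effective lower resistance at A: R2 ‖ 59.80 = 12.93 kΩ.
V_A = 12.7 × 12.93/(2.08 + 12.93) = 10.94 V.
V_B = V_A × 0.1873 = 2.049 V.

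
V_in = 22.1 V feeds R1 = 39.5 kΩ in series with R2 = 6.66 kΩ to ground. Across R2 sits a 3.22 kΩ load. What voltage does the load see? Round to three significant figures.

The load sits in parallel with R2, giving an effective lower resistance R2' = R2·R_L/(R2+R_L) = 2.171 kΩ.
Voltage divider with the loaded lower leg: V_out = 22.1 × 2.171/(39.5 + 2.171) = 22.1 × 0.05209 = 1.151 V.

V_out ≈ 1.15 V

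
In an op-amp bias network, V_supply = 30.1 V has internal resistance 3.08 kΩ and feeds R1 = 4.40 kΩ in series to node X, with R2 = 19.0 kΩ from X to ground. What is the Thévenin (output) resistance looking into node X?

R1' = 3.08 + 4.40 = 7.480 kΩ (source resistance + R1).
Zeroing V_supply shorts the top of R1' to ground, so R_th = R1' ‖ R2 = 5.367 kΩ.

R_th ≈ 5.37 kΩ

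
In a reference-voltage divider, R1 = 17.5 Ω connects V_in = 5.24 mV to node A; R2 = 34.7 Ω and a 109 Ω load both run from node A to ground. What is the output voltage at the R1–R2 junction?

V_out ≈ 3.15 mV

R2 ‖ R_L = (34.7 × 109)/(34.7 + 109) = 26.32 Ω.
Now apply the divider: V_out = 5.24 × 0.6006 = 3.147 mV.
(Unloaded it would be 3.48 mV; the load pulls it down.)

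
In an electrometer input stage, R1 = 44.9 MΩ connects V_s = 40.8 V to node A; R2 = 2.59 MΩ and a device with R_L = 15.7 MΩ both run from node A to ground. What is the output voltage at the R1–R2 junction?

V_out ≈ 1.92 V

The load sits in parallel with R2, giving an effective lower resistance R2' = R2·R_L/(R2+R_L) = 2.223 MΩ.
Voltage divider with the loaded lower leg: V_out = 40.8 × 2.223/(44.9 + 2.223) = 40.8 × 0.04718 = 1.925 V.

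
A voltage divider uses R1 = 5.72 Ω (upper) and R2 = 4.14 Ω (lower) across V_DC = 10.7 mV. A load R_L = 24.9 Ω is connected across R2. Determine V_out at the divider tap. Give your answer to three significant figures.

V_out ≈ 4.10 mV

R2 ‖ R_L = (4.14 × 24.9)/(4.14 + 24.9) = 3.550 Ω.
Then V_out = V_DC · R2'/(R1 + R2') = 10.7 × 3.550/9.270 = 4.097 mV.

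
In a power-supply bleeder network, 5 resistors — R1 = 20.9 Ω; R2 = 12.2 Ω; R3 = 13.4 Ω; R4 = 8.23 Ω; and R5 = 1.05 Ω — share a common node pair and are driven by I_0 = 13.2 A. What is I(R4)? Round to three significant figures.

Total conductance ΣG = 1/20.9 + 1/12.2 + 1/13.4 + 1/8.23 + 1/1.05 = 1.278 (units of 1/Ω).
By the current-divider rule, I = I_0 · G_k/ΣG = 13.2 × 0.09505 = 1.255 A.

I ≈ 1.25 A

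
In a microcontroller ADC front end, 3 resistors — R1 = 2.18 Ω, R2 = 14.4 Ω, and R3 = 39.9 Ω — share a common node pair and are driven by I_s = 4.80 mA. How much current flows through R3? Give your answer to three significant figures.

ΣG = 1/2.18 + 1/14.4 + 1/39.9 = 0.5532.
Current divider: I(R3) = I_s · G_k/ΣG = 4.80 × (0.02506/0.5532) = 4.80 × 0.04530 = 0.2175 mA.

I ≈ 0.217 mA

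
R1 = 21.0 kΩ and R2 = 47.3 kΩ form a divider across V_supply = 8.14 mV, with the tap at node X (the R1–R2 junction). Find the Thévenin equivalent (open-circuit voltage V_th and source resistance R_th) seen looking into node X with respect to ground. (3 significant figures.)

V_th ≈ 5.64 mV, R_th ≈ 14.5 kΩ

V_th is the unloaded tap voltage: V_supply · R2/(R1+R2) = 8.14 × 0.6925 = 5.637 mV.
With V_supply suppressed (replaced by a short), R_th = R1 ‖ R2 = (21.00 × 47.3)/(21.00 + 47.3) = 14.54 kΩ.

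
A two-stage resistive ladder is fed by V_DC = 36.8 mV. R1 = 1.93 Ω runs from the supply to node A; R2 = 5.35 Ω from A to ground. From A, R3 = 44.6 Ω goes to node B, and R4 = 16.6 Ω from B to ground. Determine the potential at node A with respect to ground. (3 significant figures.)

Looking into the second stage from A: R3 + R4 = 61.20 Ω appears in parallel with R2.
R2 ‖ (R3+R4) = 4.920 Ω.
V_A = 36.8 × 4.920/(1.93 + 4.920) = 26.43 mV.

V_A ≈ 26.4 mV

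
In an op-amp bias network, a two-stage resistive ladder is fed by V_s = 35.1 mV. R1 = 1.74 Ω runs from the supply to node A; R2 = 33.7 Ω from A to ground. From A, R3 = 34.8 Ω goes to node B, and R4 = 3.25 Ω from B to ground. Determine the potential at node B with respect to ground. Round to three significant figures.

V_B ≈ 2.73 mV

Node A sees R2 in parallel with the series input of stage 2, R3 + R4 = 38.05 Ω.
Effective lower resistance at A: R2 ‖ 38.05 = 17.87 Ω.
So V_A = 35.1 × 0.9113 = 31.99 mV.
Stage 2 is unloaded, so V_B = V_A · R4/(R3+R4) = 31.99 × 3.25/38.05 = 2.732 mV.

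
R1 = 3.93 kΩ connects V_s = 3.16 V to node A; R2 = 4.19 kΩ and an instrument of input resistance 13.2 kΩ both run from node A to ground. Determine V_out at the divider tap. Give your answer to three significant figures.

The load sits in parallel with R2, giving an effective lower resistance R2' = R2·R_L/(R2+R_L) = 3.180 kΩ.
Now apply the divider: V_out = 3.16 × 0.4473 = 1.413 V.

V_out ≈ 1.41 V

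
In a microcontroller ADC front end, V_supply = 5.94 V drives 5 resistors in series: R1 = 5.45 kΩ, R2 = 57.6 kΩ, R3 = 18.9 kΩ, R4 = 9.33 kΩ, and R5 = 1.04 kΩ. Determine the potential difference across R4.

V ≈ 0.600 V

Total series resistance ΣR = 5.45 + 57.6 + 18.9 + 9.33 + 1.04 = 92.32 kΩ.
V = V_supply · R/ΣR = 5.94 × 0.1011 = 0.6003 V.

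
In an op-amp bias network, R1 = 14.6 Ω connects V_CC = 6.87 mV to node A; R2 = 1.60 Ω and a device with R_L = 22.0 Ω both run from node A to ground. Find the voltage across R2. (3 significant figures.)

First combine the lower leg with the load: R2 ‖ R_L = 1.492 Ω.
Then V_out = V_CC · R2'/(R1 + R2') = 6.87 × 1.492/16.09 = 0.6368 mV.
(Unloaded it would be 0.679 mV; the load pulls it down.)

V_out ≈ 0.637 mV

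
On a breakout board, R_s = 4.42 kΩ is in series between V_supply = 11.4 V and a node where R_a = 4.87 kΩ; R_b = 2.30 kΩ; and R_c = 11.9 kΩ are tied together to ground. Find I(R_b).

I ≈ 1.18 mA

Parallel bank: R_p = 1/(1/4.87 + 1/2.30 + 1/11.9) = 1.381 kΩ.
V_A by voltage divider: V_A = 11.4 × 1.381/(4.42 + 1.381) = 2.714 V.
Branch current I = V_A/R_b = 2.714/2.30 = 1.180 mA.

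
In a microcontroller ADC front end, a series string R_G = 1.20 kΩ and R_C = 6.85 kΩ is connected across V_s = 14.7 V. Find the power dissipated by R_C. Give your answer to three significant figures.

The common current is I = 14.7/8.050 = 1.826 mA.
P = I²R = 3.335 × 6.85 = 22.84 mW.

P ≈ 22.8 mW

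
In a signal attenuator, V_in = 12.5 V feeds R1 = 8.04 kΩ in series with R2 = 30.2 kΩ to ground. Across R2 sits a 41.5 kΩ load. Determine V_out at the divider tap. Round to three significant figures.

V_out ≈ 8.56 V

The load sits in parallel with R2, giving an effective lower resistance R2' = R2·R_L/(R2+R_L) = 17.48 kΩ.
Voltage divider with the loaded lower leg: V_out = 12.5 × 17.48/(8.04 + 17.48) = 12.5 × 0.6850 = 8.562 V.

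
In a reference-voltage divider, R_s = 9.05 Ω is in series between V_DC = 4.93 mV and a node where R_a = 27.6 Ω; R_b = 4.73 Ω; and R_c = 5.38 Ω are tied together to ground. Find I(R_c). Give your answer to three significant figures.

I ≈ 0.186 mA

Combine the parallel branches: R_p = (1/27.6 + 1/4.73 + 1/5.38)⁻¹ = 2.307 Ω.
V_A = 4.93 × 2.307/11.36 = 1.001 mV.
I(R_c) = V_A / R_c = 1.001/5.38 = 0.1861 mA.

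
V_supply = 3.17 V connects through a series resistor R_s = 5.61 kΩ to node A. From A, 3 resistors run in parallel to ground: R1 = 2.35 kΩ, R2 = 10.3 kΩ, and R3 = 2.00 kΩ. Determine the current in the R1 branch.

I ≈ 0.200 mA

Combine the parallel branches: R_p = (1/2.35 + 1/10.3 + 1/2.00)⁻¹ = 0.9779 kΩ.
V_A = 3.17 × 0.9779/6.588 = 0.4705 V.
I(R1) = V_A / R1 = 0.4705/2.35 = 0.2002 mA.
(Equivalently: I_total = 0.4812 mA, then current-divider fraction G_k/ΣG = 0.4161.)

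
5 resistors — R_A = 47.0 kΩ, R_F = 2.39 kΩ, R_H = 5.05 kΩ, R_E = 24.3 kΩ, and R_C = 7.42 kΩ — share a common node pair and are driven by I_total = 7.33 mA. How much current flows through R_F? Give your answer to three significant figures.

Total conductance ΣG = 1/47.0 + 1/2.39 + 1/5.05 + 1/24.3 + 1/7.42 = 0.8136 (units of 1/kΩ).
By the current-divider rule, I = I_total · G_k/ΣG = 7.33 × 0.5143 = 3.769 mA.

I ≈ 3.77 mA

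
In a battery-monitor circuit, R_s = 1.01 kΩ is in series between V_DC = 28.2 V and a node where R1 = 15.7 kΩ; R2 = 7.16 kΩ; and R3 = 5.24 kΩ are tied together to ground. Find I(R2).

I ≈ 2.82 mA

Parallel bank: R_p = 1/(1/15.7 + 1/7.16 + 1/5.24) = 2.537 kΩ.
Node voltage V_A = V_DC · R_p/(R_s + R_p) = 28.2 × 0.7152 = 20.17 V.
I(R2) = V_A / R2 = 20.17/7.16 = 2.817 mA.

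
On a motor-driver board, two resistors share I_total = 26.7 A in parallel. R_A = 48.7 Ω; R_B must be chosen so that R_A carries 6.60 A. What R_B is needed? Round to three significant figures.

Two-branch current divider: I_A = I_total · R_B/(R_A + R_B).
6.60/26.7 = R_B/(R_A + R_B) → R_B = R_A · (0.2472)/(1 − 0.2472) = 48.7 × 0.3284 = 15.99 Ω.

R_B ≈ 16.0 Ω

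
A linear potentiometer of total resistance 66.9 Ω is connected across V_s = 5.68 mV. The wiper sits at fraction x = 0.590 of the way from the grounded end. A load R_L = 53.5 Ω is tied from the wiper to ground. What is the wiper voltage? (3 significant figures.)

V_out ≈ 2.57 mV

Lower segment x·R_p = 39.47 Ω; upper segment (1−x)·R_p = 27.43 Ω.
(x·R_p) ‖ R_L = 22.71 Ω.
V_out = 5.68 × 22.71/(27.43 + 22.71) = 2.573 mV.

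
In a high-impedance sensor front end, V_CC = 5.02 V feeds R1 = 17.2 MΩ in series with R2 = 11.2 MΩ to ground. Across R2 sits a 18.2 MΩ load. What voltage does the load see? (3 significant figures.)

V_out ≈ 1.44 V

First combine the lower leg with the load: R2 ‖ R_L = 6.933 MΩ.
Then V_out = V_CC · R2'/(R1 + R2') = 5.02 × 6.933/24.13 = 1.442 V.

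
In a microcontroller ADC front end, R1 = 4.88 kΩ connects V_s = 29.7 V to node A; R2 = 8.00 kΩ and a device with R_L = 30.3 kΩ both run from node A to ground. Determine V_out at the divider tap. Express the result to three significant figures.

V_out ≈ 16.8 V

R2 ‖ R_L = (8.00 × 30.3)/(8.00 + 30.3) = 6.329 kΩ.
Then V_out = V_s · R2'/(R1 + R2') = 29.7 × 6.329/11.21 = 16.77 V.
(Unloaded it would be 18.4 V; the load pulls it down.)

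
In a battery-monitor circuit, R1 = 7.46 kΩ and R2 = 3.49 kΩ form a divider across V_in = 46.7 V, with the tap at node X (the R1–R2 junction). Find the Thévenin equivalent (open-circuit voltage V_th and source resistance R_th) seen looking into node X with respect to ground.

Open-circuit (no load on X): V_th = V_in · R2/(R1 + R2) = 46.7 × 3.49/(7.460 + 3.49) = 14.88 V.
Looking into X with the source shorted: R_th = R1·R2/(R1+R2) = 7.460 × 3.49/10.95 = 2.378 kΩ.

V_th ≈ 14.9 V, R_th ≈ 2.38 kΩ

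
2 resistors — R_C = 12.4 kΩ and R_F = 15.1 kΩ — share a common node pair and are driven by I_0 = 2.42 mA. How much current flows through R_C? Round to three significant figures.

For two parallel branches, I_k = I_0 · (other R)/(sum of R).
I(R_C) = 2.42 × 15.1/(12.4 + 15.1) = 2.42 × 0.5491 = 1.329 mA.

I ≈ 1.33 mA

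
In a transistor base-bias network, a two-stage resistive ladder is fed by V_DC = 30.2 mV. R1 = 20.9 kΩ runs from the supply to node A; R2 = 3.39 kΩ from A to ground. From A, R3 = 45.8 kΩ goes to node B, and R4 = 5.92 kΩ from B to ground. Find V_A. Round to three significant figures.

The second stage (R3 + R4 = 51.72 kΩ) loads node A in parallel with R2.
R2 ‖ (R3+R4) = 3.181 kΩ.
First divider: V_A = V_DC · 3.181/(20.9 + 3.181) = 3.990 mV.

V_A ≈ 3.99 mV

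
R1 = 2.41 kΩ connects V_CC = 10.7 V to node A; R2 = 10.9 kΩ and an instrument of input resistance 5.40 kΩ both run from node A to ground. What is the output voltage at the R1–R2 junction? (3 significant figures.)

V_out ≈ 6.42 V

The load sits in parallel with R2, giving an effective lower resistance R2' = R2·R_L/(R2+R_L) = 3.611 kΩ.
Now apply the divider: V_out = 10.7 × 0.5997 = 6.417 V.
(Unloaded it would be 8.76 V; the load pulls it down.)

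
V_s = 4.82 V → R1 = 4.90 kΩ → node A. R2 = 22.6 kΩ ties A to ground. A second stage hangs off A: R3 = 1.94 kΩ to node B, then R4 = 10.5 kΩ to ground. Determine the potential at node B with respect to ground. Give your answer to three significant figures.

V_B ≈ 2.53 V

Looking into the second stage from A: R3 + R4 = 12.44 kΩ appears in parallel with R2.
R2 ‖ (R3+R4) = 8.024 kΩ.
So V_A = 4.82 × 0.6208 = 2.992 V.
Stage 2 is unloaded, so V_B = V_A · R4/(R3+R4) = 2.992 × 10.5/12.44 = 2.526 V.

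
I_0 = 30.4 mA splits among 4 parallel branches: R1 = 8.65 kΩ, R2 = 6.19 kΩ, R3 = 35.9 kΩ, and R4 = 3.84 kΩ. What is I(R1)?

Conductances: ΣG = 1/8.65 + 1/6.19 + 1/35.9 + 1/3.84 = 0.5654 (1/kΩ).
Current divider: I(R1) = I_0 · G_k/ΣG = 30.4 × (0.1156/0.5654) = 30.4 × 0.2045 = 6.216 mA.

I ≈ 6.22 mA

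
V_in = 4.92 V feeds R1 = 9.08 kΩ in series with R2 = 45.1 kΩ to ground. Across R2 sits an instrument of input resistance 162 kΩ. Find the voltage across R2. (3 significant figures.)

V_out ≈ 3.91 V

R2 ‖ R_L = (45.1 × 162)/(45.1 + 162) = 35.28 kΩ.
Then V_out = V_in · R2'/(R1 + R2') = 4.92 × 35.28/44.36 = 3.913 V.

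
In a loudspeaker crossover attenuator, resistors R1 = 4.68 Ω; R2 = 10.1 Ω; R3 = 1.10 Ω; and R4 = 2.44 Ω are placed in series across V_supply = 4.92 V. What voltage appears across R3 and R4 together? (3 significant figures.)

ΣR = 4.68 + 10.1 + 1.10 + 2.44 = 18.32 Ω.
R_{R3..R4} = 1.10 + 2.44 = 3.540 Ω.
V = V_supply · R/ΣR = 4.92 × 0.1932 = 0.9507 V.

V ≈ 0.951 V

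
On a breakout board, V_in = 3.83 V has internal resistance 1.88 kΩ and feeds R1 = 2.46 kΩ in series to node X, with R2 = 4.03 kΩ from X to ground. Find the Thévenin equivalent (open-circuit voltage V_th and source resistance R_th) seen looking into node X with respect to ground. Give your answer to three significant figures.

R1' = 1.88 + 2.46 = 4.340 kΩ (source resistance + R1).
Open-circuit (no load on X): V_th = V_in · R2/(R1' + R2) = 3.83 × 4.03/(4.340 + 4.03) = 1.844 V.
With V_in suppressed (replaced by a short), R_th = R1' ‖ R2 = (4.340 × 4.03)/(4.340 + 4.03) = 2.090 kΩ.

V_th ≈ 1.84 V, R_th ≈ 2.09 kΩ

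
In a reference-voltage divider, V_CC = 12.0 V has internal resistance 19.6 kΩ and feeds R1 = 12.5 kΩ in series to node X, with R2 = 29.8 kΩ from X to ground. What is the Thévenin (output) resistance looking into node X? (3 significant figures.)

R1' = 19.6 + 12.5 = 32.10 kΩ (source resistance + R1).
Looking into X with the source shorted: R_th = R1'·R2/(R1'+R2) = 32.10 × 29.8/61.90 = 15.45 kΩ.

R_th ≈ 15.5 kΩ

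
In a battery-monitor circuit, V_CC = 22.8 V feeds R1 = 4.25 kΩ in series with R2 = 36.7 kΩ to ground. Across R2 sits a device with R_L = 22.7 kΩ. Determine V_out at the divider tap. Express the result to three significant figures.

R2 ‖ R_L = (36.7 × 22.7)/(36.7 + 22.7) = 14.03 kΩ.
Voltage divider with the loaded lower leg: V_out = 22.8 × 14.03/(4.25 + 14.03) = 22.8 × 0.7674 = 17.50 V.

V_out ≈ 17.5 V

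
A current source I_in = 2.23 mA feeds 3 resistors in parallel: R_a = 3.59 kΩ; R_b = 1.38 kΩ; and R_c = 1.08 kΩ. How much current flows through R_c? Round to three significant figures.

Conductances: ΣG = 1/3.59 + 1/1.38 + 1/1.08 = 1.929 (1/kΩ).
Current divider: I(R_c) = I_in · G_k/ΣG = 2.23 × (0.9259/1.929) = 2.23 × 0.4800 = 1.070 mA.

I ≈ 1.07 mA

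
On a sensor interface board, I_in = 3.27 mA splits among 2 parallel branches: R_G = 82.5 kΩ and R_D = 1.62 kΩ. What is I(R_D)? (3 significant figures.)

I ≈ 3.21 mA

Two-branch current divider: I_k = I_in · R_other/(R_1 + R_2).
So I = 3.27 × 82.5/84.12 = 3.207 mA.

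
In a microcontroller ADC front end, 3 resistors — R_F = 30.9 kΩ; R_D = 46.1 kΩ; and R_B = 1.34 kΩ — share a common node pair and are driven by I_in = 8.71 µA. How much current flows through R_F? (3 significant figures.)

Conductances: ΣG = 1/30.9 + 1/46.1 + 1/1.34 = 0.8003 (1/kΩ).
By the current-divider rule, I = I_in · G_k/ΣG = 8.71 × 0.04044 = 0.3522 µA.

I ≈ 0.352 µA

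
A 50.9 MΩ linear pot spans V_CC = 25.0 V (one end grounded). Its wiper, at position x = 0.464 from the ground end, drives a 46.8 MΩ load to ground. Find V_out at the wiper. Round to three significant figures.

Split the track: R_lower = x·R_p = 23.62 MΩ, R_upper = (1−x)·R_p = 27.28 MΩ.
Lower segment in parallel with the load: 23.62 ‖ 46.8 = 15.70 MΩ.
Loaded-divider output: V_out = 25.0 × 0.3652 = 9.130 V.

V_out ≈ 9.13 V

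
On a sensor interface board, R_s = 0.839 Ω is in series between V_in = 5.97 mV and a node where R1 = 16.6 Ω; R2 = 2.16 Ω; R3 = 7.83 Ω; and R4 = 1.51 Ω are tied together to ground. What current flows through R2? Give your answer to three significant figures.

I ≈ 1.32 mA

Combine the parallel branches: R_p = (1/16.6 + 1/2.16 + 1/7.83 + 1/1.51)⁻¹ = 0.7615 Ω.
V_A = 5.97 × 0.7615/1.601 = 2.840 mV.
Branch current I = V_A/R2 = 2.840/2.16 = 1.315 mA.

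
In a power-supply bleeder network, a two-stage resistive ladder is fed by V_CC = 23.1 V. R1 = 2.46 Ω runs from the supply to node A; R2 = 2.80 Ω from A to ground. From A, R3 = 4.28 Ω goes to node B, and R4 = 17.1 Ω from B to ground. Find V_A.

Node A sees R2 in parallel with the series input of stage 2, R3 + R4 = 21.38 Ω.
R2 ‖ (R3+R4) = 2.476 Ω.
First divider: V_A = V_CC · 2.476/(2.46 + 2.476) = 11.59 V.

V_A ≈ 11.6 V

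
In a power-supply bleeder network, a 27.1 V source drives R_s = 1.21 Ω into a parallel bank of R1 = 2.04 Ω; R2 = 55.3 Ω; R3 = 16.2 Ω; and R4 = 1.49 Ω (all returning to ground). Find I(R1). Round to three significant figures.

Equivalent of the parallel group: R_p = 0.8057 Ω.
V_A = 27.1 × 0.8057/2.016 = 10.83 V.
I(R1) = V_A / R1 = 10.83/2.04 = 5.310 A.

I ≈ 5.31 A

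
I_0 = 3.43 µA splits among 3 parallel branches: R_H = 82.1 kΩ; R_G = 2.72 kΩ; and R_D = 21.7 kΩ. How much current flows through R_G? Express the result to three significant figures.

I ≈ 2.96 µA

Conductances: ΣG = 1/82.1 + 1/2.72 + 1/21.7 = 0.4259 (1/kΩ).
R_G takes the fraction G_k/ΣG = 0.3676/0.4259 = 0.8632, so I = 3.43 × 0.8632 = 2.961 µA.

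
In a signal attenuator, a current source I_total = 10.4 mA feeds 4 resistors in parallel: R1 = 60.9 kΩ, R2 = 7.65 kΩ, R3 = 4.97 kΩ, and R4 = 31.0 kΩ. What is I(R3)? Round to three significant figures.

I ≈ 5.50 mA

Conductances: ΣG = 1/60.9 + 1/7.65 + 1/4.97 + 1/31.0 = 0.3806 (1/kΩ).
R3 takes the fraction G_k/ΣG = 0.2012/0.3806 = 0.5287, so I = 10.4 × 0.5287 = 5.498 mA.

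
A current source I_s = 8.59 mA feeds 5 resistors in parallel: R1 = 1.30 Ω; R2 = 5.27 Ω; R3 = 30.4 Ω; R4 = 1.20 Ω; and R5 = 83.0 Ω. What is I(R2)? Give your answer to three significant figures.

I ≈ 0.887 mA

ΣG = 1/1.30 + 1/5.27 + 1/30.4 + 1/1.20 + 1/83.0 = 1.837.
Current divider: I(R2) = I_s · G_k/ΣG = 8.59 × (0.1898/1.837) = 8.59 × 0.1033 = 0.8872 mA.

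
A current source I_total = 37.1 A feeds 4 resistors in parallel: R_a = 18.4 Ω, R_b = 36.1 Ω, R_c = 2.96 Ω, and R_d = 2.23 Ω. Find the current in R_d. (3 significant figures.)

ΣG = 1/18.4 + 1/36.1 + 1/2.96 + 1/2.23 = 0.8683.
R_d takes the fraction G_k/ΣG = 0.4484/0.8683 = 0.5164, so I = 37.1 × 0.5164 = 19.16 A.

I ≈ 19.2 A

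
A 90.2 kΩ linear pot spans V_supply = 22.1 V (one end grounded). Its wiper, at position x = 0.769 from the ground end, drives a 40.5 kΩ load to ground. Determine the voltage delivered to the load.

V_out ≈ 12.2 V

Split the track: R_lower = x·R_p = 69.36 kΩ, R_upper = (1−x)·R_p = 20.84 kΩ.
R_L loads the lower segment: effective lower R = 25.57 kΩ.
V_out = 22.1 × 25.57/(20.84 + 25.57) = 12.18 V.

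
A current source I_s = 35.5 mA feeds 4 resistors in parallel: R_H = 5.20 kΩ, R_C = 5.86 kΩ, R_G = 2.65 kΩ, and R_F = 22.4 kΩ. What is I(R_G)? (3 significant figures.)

Conductances: ΣG = 1/5.20 + 1/5.86 + 1/2.65 + 1/22.4 = 0.7850 (1/kΩ).
R_G takes the fraction G_k/ΣG = 0.3774/0.7850 = 0.4807, so I = 35.5 × 0.4807 = 17.07 mA.

I ≈ 17.1 mA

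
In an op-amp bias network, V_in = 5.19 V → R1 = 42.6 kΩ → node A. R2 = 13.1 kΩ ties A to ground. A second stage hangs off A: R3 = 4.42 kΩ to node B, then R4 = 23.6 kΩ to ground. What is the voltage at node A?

Looking into the second stage from A: R3 + R4 = 28.02 kΩ appears in parallel with R2.
R2 ‖ (R3+R4) = 8.927 kΩ.
First divider: V_A = V_in · 8.927/(42.6 + 8.927) = 0.8991 V.

V_A ≈ 0.899 V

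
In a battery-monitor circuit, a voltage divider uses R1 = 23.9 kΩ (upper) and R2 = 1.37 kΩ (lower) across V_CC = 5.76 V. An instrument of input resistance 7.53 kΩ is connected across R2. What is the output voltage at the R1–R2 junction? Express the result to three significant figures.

V_out ≈ 0.266 V

R2 ‖ R_L = (1.37 × 7.53)/(1.37 + 7.53) = 1.159 kΩ.
Then V_out = V_CC · R2'/(R1 + R2') = 5.76 × 1.159/25.06 = 0.2664 V.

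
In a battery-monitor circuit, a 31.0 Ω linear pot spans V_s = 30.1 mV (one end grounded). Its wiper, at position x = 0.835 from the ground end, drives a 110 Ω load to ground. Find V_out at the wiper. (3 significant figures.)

Lower segment x·R_p = 25.88 Ω; upper segment (1−x)·R_p = 5.115 Ω.
Lower segment in parallel with the load: 25.88 ‖ 110 = 20.95 Ω.
V_out = 30.1 × 20.95/(5.115 + 20.95) = 24.19 mV.

V_out ≈ 24.2 mV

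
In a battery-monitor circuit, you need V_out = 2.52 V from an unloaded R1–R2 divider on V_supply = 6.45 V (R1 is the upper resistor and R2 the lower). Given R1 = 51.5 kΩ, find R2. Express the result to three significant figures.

Required fraction k = V_out/V_supply = 0.3907.
R2 = R1 · 0.3907/(1 − 0.3907) = 33.02 kΩ.

R2 ≈ 33.0 kΩ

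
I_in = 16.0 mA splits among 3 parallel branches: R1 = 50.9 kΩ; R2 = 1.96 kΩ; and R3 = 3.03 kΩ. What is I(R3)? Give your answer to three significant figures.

Total conductance ΣG = 1/50.9 + 1/1.96 + 1/3.03 = 0.8599 (units of 1/kΩ).
R3 takes the fraction G_k/ΣG = 0.3300/0.8599 = 0.3838, so I = 16.0 × 0.3838 = 6.141 mA.

I ≈ 6.14 mA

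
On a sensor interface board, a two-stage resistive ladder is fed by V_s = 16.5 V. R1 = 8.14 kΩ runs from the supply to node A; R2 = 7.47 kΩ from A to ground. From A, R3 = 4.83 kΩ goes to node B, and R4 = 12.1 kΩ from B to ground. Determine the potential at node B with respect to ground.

Node A sees R2 in parallel with the series input of stage 2, R3 + R4 = 16.93 kΩ.
R2 ‖ (R3+R4) = 5.183 kΩ.
So V_A = 16.5 × 0.3890 = 6.419 V.
V_B = V_A × 0.7147 = 4.588 V.

V_B ≈ 4.59 V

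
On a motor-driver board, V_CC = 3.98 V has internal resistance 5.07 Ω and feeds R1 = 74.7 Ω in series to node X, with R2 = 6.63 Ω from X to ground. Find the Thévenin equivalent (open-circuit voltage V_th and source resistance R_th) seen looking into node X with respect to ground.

V_th ≈ 0.305 V, R_th ≈ 6.12 Ω

R1' = 5.07 + 74.7 = 79.77 Ω (source resistance + R1).
With X open, the divider is unloaded: V_th = 3.98 × 6.63/86.40 = 0.3054 V.
With V_CC suppressed (replaced by a short), R_th = R1' ‖ R2 = (79.77 × 6.63)/(79.77 + 6.63) = 6.121 Ω.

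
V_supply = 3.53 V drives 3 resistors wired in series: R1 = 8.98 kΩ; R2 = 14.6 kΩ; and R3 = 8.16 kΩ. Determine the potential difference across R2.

V ≈ 1.62 V

ΣR = 8.98 + 14.6 + 8.16 = 31.74 kΩ.
V = V_supply · R/ΣR = 3.53 × 0.4600 = 1.624 V.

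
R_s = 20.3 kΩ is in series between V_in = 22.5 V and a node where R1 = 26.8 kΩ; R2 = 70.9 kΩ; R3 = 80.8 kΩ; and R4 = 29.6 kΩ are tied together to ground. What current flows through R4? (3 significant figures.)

Parallel bank: R_p = 1/(1/26.8 + 1/70.9 + 1/80.8 + 1/29.6) = 10.25 kΩ.
V_A by voltage divider: V_A = 22.5 × 10.25/(20.3 + 10.25) = 7.548 V.
I(R4) = V_A / R4 = 7.548/29.6 = 0.2550 mA.

I ≈ 0.255 mA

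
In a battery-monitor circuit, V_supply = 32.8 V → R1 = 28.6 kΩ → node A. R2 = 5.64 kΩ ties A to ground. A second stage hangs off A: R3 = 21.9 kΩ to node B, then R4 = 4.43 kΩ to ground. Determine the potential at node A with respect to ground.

Looking into the second stage from A: R3 + R4 = 26.33 kΩ appears in parallel with R2.
R2 ‖ (R3+R4) = 4.645 kΩ.
So V_A = 32.8 × 0.1397 = 4.583 V.

V_A ≈ 4.58 V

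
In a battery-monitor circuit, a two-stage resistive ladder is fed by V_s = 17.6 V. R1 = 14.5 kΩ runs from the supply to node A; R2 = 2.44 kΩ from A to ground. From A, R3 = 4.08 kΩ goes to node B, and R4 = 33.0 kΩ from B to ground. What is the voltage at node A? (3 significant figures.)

V_A ≈ 2.40 V

Node A sees R2 in parallel with the series input of stage 2, R3 + R4 = 37.08 kΩ.
Effective lower resistance at A: R2 ‖ 37.08 = 2.289 kΩ.
First divider: V_A = V_s · 2.289/(14.5 + 2.289) = 2.400 V.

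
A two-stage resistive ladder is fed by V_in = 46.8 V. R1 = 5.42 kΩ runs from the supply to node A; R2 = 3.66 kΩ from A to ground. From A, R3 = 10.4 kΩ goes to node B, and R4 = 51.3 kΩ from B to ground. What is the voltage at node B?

Node A sees R2 in parallel with the series input of stage 2, R3 + R4 = 61.70 kΩ.
Effective lower resistance at A: R2 ‖ 61.70 = 3.455 kΩ.
V_A = 46.8 × 3.455/(5.42 + 3.455) = 18.22 V.
Stage 2 is unloaded, so V_B = V_A · R4/(R3+R4) = 18.22 × 51.3/61.70 = 15.15 V.

V_B ≈ 15.1 V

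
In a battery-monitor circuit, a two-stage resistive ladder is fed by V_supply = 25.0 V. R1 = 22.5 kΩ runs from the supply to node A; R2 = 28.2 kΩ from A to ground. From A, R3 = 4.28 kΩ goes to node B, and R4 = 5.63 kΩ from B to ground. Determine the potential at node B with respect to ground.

V_B ≈ 3.49 V

Node A sees R2 in parallel with the series input of stage 2, R3 + R4 = 9.910 kΩ.
Effective lower resistance at A: R2 ‖ 9.910 = 7.333 kΩ.
First divider: V_A = V_supply · 7.333/(22.5 + 7.333) = 6.145 V.
Then the unloaded second divider: V_B = V_A × R4/(R3+R4) = 6.145 × 0.5681 = 3.491 V.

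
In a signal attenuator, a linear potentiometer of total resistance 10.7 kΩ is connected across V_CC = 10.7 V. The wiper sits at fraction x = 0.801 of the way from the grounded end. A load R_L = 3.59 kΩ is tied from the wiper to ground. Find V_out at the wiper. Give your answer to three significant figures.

Split the track: R_lower = x·R_p = 8.571 kΩ, R_upper = (1−x)·R_p = 2.129 kΩ.
Lower segment in parallel with the load: 8.571 ‖ 3.59 = 2.530 kΩ.
Then V_out = V_CC · 2.530/(2.129 + 2.530) = 5.810 V.
(Unloaded: V_out = x·V_CC = 8.57 V.)

V_out ≈ 5.81 V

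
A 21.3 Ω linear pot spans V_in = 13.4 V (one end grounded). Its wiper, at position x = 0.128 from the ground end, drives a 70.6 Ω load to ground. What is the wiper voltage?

V_out ≈ 1.66 V

Split the track: R_lower = x·R_p = 2.726 Ω, R_upper = (1−x)·R_p = 18.57 Ω.
(x·R_p) ‖ R_L = 2.625 Ω.
Loaded-divider output: V_out = 13.4 × 0.1238 = 1.659 V.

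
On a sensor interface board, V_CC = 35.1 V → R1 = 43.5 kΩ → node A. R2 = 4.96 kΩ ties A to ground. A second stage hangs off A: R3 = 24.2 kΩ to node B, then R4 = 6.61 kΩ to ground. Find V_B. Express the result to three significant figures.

The second stage (R3 + R4 = 30.81 kΩ) loads node A in parallel with R2.
Effective lower resistance at A: R2 ‖ 30.81 = 4.272 kΩ.
So V_A = 35.1 × 0.08943 = 3.139 V.
Stage 2 is unloaded, so V_B = V_A · R4/(R3+R4) = 3.139 × 6.61/30.81 = 0.6734 V.

V_B ≈ 0.673 V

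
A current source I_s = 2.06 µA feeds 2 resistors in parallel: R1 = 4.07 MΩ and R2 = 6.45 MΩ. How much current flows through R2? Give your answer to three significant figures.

With just two branches, the current splits inversely with resistance.
I(R2) = 2.06 × 4.07/(4.07 + 6.45) = 2.06 × 0.3869 = 0.7970 µA.

I ≈ 0.797 µA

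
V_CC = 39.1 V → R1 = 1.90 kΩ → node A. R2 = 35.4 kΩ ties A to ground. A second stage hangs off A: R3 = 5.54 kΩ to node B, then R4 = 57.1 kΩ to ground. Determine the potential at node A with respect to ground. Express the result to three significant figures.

The second stage (R3 + R4 = 62.64 kΩ) loads node A in parallel with R2.
Effective lower resistance at A: R2 ‖ 62.64 = 22.62 kΩ.
V_A = 39.1 × 22.62/(1.90 + 22.62) = 36.07 V.

V_A ≈ 36.1 V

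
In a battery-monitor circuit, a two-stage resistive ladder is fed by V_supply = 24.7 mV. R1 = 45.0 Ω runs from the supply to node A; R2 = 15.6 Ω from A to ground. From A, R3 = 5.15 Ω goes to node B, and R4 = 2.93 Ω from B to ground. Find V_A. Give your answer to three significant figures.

Node A sees R2 in parallel with the series input of stage 2, R3 + R4 = 8.080 Ω.
R2 ‖ (R3+R4) = 5.323 Ω.
V_A = 24.7 × 5.323/(45.0 + 5.323) = 2.613 mV.

V_A ≈ 2.61 mV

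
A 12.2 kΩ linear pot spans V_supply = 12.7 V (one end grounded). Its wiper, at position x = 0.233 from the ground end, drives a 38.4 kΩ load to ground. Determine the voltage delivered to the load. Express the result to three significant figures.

Lower segment x·R_p = 2.843 kΩ; upper segment (1−x)·R_p = 9.357 kΩ.
(x·R_p) ‖ R_L = 2.647 kΩ.
Loaded-divider output: V_out = 12.7 × 0.2205 = 2.800 V.

V_out ≈ 2.80 V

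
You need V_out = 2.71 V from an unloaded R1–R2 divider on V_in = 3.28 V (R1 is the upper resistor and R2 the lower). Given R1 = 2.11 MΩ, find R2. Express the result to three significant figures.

V_out/V_in = R2/(R1+R2) = 0.8262.
Rearranging, R2 = R1·k/(1−k) = 2.11 × 4.754 = 10.03 MΩ.

R2 ≈ 10.0 MΩ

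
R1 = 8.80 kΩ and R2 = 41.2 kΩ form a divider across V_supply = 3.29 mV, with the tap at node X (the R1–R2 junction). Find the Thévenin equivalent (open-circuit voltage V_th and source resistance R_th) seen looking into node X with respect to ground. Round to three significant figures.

With X open, the divider is unloaded: V_th = 3.29 × 41.2/50.00 = 2.711 mV.
Zeroing V_supply shorts the top of R1 to ground, so R_th = R1 ‖ R2 = 7.251 kΩ.

V_th ≈ 2.71 mV, R_th ≈ 7.25 kΩ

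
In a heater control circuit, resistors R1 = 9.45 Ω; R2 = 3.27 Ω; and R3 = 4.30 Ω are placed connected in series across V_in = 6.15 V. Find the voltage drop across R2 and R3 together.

V ≈ 2.74 V

Series total: ΣR = 9.45 + 3.27 + 4.30 = 17.02 Ω.
R_{R2..R3} = 3.27 + 4.30 = 7.570 Ω.
Voltage divider: V = V_in · (7.570 / 17.02) = 6.15 × 0.4448 = 2.735 V.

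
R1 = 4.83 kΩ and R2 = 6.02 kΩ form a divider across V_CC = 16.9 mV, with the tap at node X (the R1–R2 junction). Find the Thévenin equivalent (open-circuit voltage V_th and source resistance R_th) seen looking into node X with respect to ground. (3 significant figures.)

With X open, the divider is unloaded: V_th = 16.9 × 6.02/10.85 = 9.377 mV.
Zeroing V_CC shorts the top of R1 to ground, so R_th = R1 ‖ R2 = 2.680 kΩ.

V_th ≈ 9.38 mV, R_th ≈ 2.68 kΩ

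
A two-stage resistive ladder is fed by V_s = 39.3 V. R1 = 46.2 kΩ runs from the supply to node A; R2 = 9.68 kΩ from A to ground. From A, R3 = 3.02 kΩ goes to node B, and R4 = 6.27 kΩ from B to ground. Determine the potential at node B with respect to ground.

Looking into the second stage from A: R3 + R4 = 9.290 kΩ appears in parallel with R2.
Effective lower resistance at A: R2 ‖ 9.290 = 4.740 kΩ.
First divider: V_A = V_s · 4.740/(46.2 + 4.740) = 3.657 V.
V_B = V_A × 0.6749 = 2.468 V.

V_B ≈ 2.47 V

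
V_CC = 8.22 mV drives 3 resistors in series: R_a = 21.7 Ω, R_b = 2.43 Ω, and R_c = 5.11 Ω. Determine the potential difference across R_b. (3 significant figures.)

Total series resistance ΣR = 21.7 + 2.43 + 5.11 = 29.24 Ω.
Voltage divider: V = V_CC · (2.430 / 29.24) = 8.22 × 0.08311 = 0.6831 mV.

V ≈ 0.683 mV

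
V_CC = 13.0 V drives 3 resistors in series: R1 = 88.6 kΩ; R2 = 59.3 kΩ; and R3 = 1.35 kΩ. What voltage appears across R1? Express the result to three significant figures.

V ≈ 7.72 V

Total series resistance ΣR = 88.6 + 59.3 + 1.35 = 149.2 kΩ.
Voltage divider: V = V_CC · (88.60 / 149.2) = 13.0 × 0.5936 = 7.717 V.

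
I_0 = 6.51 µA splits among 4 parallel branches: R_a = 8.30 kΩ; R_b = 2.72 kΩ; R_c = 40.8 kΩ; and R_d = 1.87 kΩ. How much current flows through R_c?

I ≈ 0.152 µA

Total conductance ΣG = 1/8.30 + 1/2.72 + 1/40.8 + 1/1.87 = 1.047 (units of 1/kΩ).
R_c takes the fraction G_k/ΣG = 0.02451/1.047 = 0.02340, so I = 6.51 × 0.02340 = 0.1523 µA.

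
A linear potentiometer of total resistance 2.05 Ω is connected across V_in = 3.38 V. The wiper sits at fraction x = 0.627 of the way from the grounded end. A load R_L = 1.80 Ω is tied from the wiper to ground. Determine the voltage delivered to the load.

The pot divides into 0.7646 Ω above the wiper and 1.285 Ω below.
Lower segment in parallel with the load: 1.285 ‖ 1.80 = 0.7499 Ω.
Then V_out = V_in · 0.7499/(0.7646 + 0.7499) = 1.674 V.

V_out ≈ 1.67 V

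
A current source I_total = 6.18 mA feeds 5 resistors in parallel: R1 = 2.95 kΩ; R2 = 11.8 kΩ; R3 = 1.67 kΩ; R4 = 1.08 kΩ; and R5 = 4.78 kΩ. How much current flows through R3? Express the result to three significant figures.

I ≈ 1.72 mA

Total conductance ΣG = 1/2.95 + 1/11.8 + 1/1.67 + 1/1.08 + 1/4.78 = 2.158 (units of 1/kΩ).
By the current-divider rule, I = I_total · G_k/ΣG = 6.18 × 0.2775 = 1.715 mA.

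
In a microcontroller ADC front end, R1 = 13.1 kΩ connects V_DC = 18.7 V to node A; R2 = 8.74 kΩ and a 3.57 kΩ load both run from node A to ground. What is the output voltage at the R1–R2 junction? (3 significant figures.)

V_out ≈ 3.03 V

The load sits in parallel with R2, giving an effective lower resistance R2' = R2·R_L/(R2+R_L) = 2.535 kΩ.
Then V_out = V_DC · R2'/(R1 + R2') = 18.7 × 2.535/15.63 = 3.032 V.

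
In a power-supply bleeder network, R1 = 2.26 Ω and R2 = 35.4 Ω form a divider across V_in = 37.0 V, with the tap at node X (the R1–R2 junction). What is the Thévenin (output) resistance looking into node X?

R_th ≈ 2.12 Ω

Zeroing V_in shorts the top of R1 to ground, so R_th = R1 ‖ R2 = 2.124 Ω.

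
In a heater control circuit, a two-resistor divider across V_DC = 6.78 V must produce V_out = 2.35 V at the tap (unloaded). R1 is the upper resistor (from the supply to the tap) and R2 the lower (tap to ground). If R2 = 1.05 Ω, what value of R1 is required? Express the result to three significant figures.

R1 ≈ 1.98 Ω

The divider ratio is R2/(R1+R2) = 2.35/6.78 = 0.3466.
So R1 = R2 · (V_DC/V_out − 1) = 1.05 × (6.78/2.35 − 1) = 1.05 × 1.885 = 1.979 Ω.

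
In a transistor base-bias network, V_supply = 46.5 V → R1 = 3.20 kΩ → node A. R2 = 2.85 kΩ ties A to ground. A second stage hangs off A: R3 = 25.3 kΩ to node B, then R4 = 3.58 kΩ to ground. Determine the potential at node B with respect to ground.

Node A sees R2 in parallel with the series input of stage 2, R3 + R4 = 28.88 kΩ.
R2 ‖ (R3+R4) = 2.594 kΩ.
So V_A = 46.5 × 0.4477 = 20.82 V.
Stage 2 is unloaded, so V_B = V_A · R4/(R3+R4) = 20.82 × 3.58/28.88 = 2.581 V.

V_B ≈ 2.58 V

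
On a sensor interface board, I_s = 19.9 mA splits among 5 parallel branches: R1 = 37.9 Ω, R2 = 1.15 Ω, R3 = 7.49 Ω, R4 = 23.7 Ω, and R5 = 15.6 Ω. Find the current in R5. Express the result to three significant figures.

I ≈ 1.12 mA

ΣG = 1/37.9 + 1/1.15 + 1/7.49 + 1/23.7 + 1/15.6 = 1.136.
R5 takes the fraction G_k/ΣG = 0.06410/1.136 = 0.05644, so I = 19.9 × 0.05644 = 1.123 mA.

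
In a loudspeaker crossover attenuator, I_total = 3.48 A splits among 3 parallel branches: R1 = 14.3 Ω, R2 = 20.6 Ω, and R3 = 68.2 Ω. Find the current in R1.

Conductances: ΣG = 1/14.3 + 1/20.6 + 1/68.2 = 0.1331 (1/Ω).
By the current-divider rule, I = I_total · G_k/ΣG = 3.48 × 0.5253 = 1.828 A.

I ≈ 1.83 A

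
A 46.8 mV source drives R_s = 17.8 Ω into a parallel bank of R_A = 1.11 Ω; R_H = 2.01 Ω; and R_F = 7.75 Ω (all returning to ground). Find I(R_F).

I ≈ 0.214 mA

Parallel bank: R_p = 1/(1/1.11 + 1/2.01 + 1/7.75) = 0.6547 Ω.
V_A by voltage divider: V_A = 46.8 × 0.6547/(17.8 + 0.6547) = 1.660 mV.
I(R_F) = V_A / R_F = 1.660/7.75 = 0.2142 mA.
(Check via current divider: I_total = 2.536 mA; share G_k/ΣG = 0.08448 → same result.)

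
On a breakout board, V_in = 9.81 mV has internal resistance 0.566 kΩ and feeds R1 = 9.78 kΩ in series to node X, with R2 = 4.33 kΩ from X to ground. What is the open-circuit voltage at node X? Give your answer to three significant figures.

R1' = 0.566 + 9.78 = 10.35 kΩ (source resistance + R1).
Open-circuit (no load on X): V_th = V_in · R2/(R1' + R2) = 9.81 × 4.33/(10.35 + 4.33) = 2.894 mV.

V_th ≈ 2.89 mV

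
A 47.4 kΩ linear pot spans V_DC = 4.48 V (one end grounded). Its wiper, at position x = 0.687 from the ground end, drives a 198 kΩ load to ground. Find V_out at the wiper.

Lower segment x·R_p = 32.56 kΩ; upper segment (1−x)·R_p = 14.84 kΩ.
(x·R_p) ‖ R_L = 27.96 kΩ.
Loaded-divider output: V_out = 4.48 × 0.6534 = 2.927 V.

V_out ≈ 2.93 V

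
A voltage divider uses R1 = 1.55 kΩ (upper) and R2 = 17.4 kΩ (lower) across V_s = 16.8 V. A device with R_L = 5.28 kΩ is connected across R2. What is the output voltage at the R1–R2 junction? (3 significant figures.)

R2 ‖ R_L = (17.4 × 5.28)/(17.4 + 5.28) = 4.051 kΩ.
Voltage divider with the loaded lower leg: V_out = 16.8 × 4.051/(1.55 + 4.051) = 16.8 × 0.7233 = 12.15 V.

V_out ≈ 12.2 V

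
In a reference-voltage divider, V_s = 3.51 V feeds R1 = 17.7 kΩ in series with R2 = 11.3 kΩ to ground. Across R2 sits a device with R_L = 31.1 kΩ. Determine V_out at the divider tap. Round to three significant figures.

First combine the lower leg with the load: R2 ‖ R_L = 8.288 kΩ.
Voltage divider with the loaded lower leg: V_out = 3.51 × 8.288/(17.7 + 8.288) = 3.51 × 0.3189 = 1.119 V.
(Unloaded it would be 1.37 V; the load pulls it down.)

V_out ≈ 1.12 V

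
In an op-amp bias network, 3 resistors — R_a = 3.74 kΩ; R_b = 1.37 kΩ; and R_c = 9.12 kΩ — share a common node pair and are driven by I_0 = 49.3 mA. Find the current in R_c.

Conductances: ΣG = 1/3.74 + 1/1.37 + 1/9.12 = 1.107 (1/kΩ).
By the current-divider rule, I = I_0 · G_k/ΣG = 49.3 × 0.09905 = 4.883 mA.

I ≈ 4.88 mA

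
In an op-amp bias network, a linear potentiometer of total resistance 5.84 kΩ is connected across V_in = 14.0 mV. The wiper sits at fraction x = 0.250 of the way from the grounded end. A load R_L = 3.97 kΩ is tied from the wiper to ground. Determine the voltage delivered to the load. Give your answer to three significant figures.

V_out ≈ 2.74 mV

Lower segment x·R_p = 1.460 kΩ; upper segment (1−x)·R_p = 4.380 kΩ.
Lower segment in parallel with the load: 1.460 ‖ 3.97 = 1.067 kΩ.
V_out = 14.0 × 1.067/(4.380 + 1.067) = 2.743 mV.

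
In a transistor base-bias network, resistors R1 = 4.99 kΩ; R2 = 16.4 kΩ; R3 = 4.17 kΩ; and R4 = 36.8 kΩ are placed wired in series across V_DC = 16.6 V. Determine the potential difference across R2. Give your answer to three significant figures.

Total series resistance ΣR = 4.99 + 16.4 + 4.17 + 36.8 = 62.36 kΩ.
By the voltage-divider rule, V = 16.6 × 16.40/62.36 = 4.366 V.

V ≈ 4.37 V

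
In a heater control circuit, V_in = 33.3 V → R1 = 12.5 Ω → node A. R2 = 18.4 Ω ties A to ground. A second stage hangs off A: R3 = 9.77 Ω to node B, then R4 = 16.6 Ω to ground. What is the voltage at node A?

The second stage (R3 + R4 = 26.37 Ω) loads node A in parallel with R2.
R2 ‖ (R3+R4) = 10.84 Ω.
First divider: V_A = V_in · 10.84/(12.5 + 10.84) = 15.46 V.

V_A ≈ 15.5 V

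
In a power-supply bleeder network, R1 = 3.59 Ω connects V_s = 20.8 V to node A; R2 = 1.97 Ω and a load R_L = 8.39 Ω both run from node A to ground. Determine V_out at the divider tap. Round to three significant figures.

V_out ≈ 6.40 V

First combine the lower leg with the load: R2 ‖ R_L = 1.595 Ω.
Voltage divider with the loaded lower leg: V_out = 20.8 × 1.595/(3.59 + 1.595) = 20.8 × 0.3077 = 6.400 V.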